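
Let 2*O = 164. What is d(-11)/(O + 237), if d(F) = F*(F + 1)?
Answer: 10/29 ≈ 0.34483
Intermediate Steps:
O = 82 (O = (½)*164 = 82)
d(F) = F*(1 + F)
d(-11)/(O + 237) = (-11*(1 - 11))/(82 + 237) = (-11*(-10))/319 = (1/319)*110 = 10/29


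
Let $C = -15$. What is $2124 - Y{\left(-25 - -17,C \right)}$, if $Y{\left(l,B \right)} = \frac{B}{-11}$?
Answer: $\frac{23349}{11} \approx 2122.6$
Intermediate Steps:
$Y{\left(l,B \right)} = - \frac{B}{11}$ ($Y{\left(l,B \right)} = B \left(- \frac{1}{11}\right) = - \frac{B}{11}$)
$2124 - Y{\left(-25 - -17,C \right)} = 2124 - \left(- \frac{1}{11}\right) \left(-15\right) = 2124 - \frac{15}{11} = \frac{23349}{11}$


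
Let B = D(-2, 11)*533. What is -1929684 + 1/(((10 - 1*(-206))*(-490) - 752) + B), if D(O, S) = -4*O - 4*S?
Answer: -242715653521/125780 ≈ -1.9297e+6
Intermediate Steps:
B = -19188 (B = (-4*(-2) - 4*11)*533 = (8 - 44)*533 = -36*533 = -19188)
-1929684 + 1/(((10 - 1*(-206))*(-490) - 752) + B) = -1929684 + 1/(((10 - 1*(-206))*(-490) - 752) - 19188) = -1929684 + 1/(((10 + 206)*(-490) - 752) - 19188) = -1929684 + 1/((216*(-490) - 752) - 19188) = -1929684 + 1/((-105840 - 752) - 19188) = -1929684 + 1/(-106592 - 19188) = -1929684 + 1/(-125780) = -1929684 - 1/125780 = -242715653521/125780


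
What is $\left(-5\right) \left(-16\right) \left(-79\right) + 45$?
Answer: $-6275$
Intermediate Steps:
$\left(-5\right) \left(-16\right) \left(-79\right) + 45 = 80 \left(-79\right) + 45 = -6320 + 45 = -6275$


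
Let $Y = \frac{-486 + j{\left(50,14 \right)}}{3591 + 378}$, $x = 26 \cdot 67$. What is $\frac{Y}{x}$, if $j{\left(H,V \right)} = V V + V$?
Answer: $- \frac{46}{1152333} \approx -3.9919 \cdot 10^{-5}$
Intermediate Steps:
$x = 1742$
$j{\left(H,V \right)} = V + V^{2}$ ($j{\left(H,V \right)} = V^{2} + V = V + V^{2}$)
$Y = - \frac{92}{1323}$ ($Y = \frac{-486 + 14 \left(1 + 14\right)}{3591 + 378} = \frac{-486 + 14 \cdot 15}{3969} = \left(-486 + 210\right) \frac{1}{3969} = \left(-276\right) \frac{1}{3969} = - \frac{92}{1323} \approx -0.069539$)
$\frac{Y}{x} = - \frac{92}{1323 \cdot 1742} = \left(- \frac{92}{1323}\right) \frac{1}{1742} = - \frac{46}{1152333}$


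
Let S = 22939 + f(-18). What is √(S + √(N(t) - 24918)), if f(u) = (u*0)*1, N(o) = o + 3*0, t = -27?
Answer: √(22939 + I*√24945) ≈ 151.46 + 0.5214*I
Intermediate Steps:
N(o) = o (N(o) = o + 0 = o)
f(u) = 0 (f(u) = 0*1 = 0)
S = 22939 (S = 22939 + 0 = 22939)
√(S + √(N(t) - 24918)) = √(22939 + √(-27 - 24918)) = √(22939 + √(-24945)) = √(22939 + I*√24945)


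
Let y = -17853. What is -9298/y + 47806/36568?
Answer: 596744891/326424252 ≈ 1.8281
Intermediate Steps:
-9298/y + 47806/36568 = -9298/(-17853) + 47806/36568 = -9298*(-1/17853) + 47806*(1/36568) = 9298/17853 + 23903/18284 = 596744891/326424252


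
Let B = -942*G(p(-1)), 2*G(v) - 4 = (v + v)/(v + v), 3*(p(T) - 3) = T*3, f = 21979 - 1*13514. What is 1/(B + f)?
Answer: 1/6110 ≈ 0.00016367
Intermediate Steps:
f = 8465 (f = 21979 - 13514 = 8465)
p(T) = 3 + T (p(T) = 3 + (T*3)/3 = 3 + (3*T)/3 = 3 + T)
G(v) = 5/2 (G(v) = 2 + ((v + v)/(v + v))/2 = 2 + ((2*v)/((2*v)))/2 = 2 + ((2*v)*(1/(2*v)))/2 = 2 + (1/2)*1 = 2 + 1/2 = 5/2)
B = -2355 (B = -942*5/2 = -2355)
1/(B + f) = 1/(-2355 + 8465) = 1/6110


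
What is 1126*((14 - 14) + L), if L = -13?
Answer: -14638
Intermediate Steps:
1126*((14 - 14) + L) = 1126*((14 - 14) - 13) = 1126*(0 - 13) = 1126*(-13) = -14638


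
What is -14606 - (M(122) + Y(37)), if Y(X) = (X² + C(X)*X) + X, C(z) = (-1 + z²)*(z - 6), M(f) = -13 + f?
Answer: -1585217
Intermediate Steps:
C(z) = (-1 + z²)*(-6 + z)
Y(X) = X + X² + X*(6 + X³ - X - 6*X²) (Y(X) = (X² + (6 + X³ - X - 6*X²)*X) + X = (X² + X*(6 + X³ - X - 6*X²)) + X = X + X² + X*(6 + X³ - X - 6*X²))
-14606 - (M(122) + Y(37)) = -14606 - ((-13 + 122) + 37*(7 + 37³ - 6*37²)) = -14606 - (109 + 37*(7 + 50653 - 6*1369)) = -14606 - (109 + 37*(7 + 50653 - 8214)) = -14606 - (109 + 37*42446) = -14606 - (109 + 1570502) = -14606 - 1*1570611 = -14606 - 1570611 = -1585217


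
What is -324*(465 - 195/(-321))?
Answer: -16141680/107 ≈ -1.5086e+5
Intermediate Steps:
-324*(465 - 195/(-321)) = -324*(465 - 195*(-1/321)) = -324*(465 + 65/107) = -324*49820/107 = -16141680/107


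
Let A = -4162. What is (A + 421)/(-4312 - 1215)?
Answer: 3741/5527 ≈ 0.67686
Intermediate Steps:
(A + 421)/(-4312 - 1215) = (-4162 + 421)/(-4312 - 1215) = -3741/(-5527) = -3741*(-1/5527) = 3741/5527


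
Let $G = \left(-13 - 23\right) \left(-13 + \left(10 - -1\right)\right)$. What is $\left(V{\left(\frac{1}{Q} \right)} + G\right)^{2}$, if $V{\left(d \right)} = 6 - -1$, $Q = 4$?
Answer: $6241$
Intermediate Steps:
$V{\left(d \right)} = 7$ ($V{\left(d \right)} = 6 + 1 = 7$)
$G = 72$ ($G = - 36 \left(-13 + \left(10 + 1\right)\right) = - 36 \left(-13 + 11\right) = \left(-36\right) \left(-2\right) = 72$)
$\left(V{\left(\frac{1}{Q} \right)} + G\right)^{2} = \left(7 + 72\right)^{2} = 79^{2} = 6241$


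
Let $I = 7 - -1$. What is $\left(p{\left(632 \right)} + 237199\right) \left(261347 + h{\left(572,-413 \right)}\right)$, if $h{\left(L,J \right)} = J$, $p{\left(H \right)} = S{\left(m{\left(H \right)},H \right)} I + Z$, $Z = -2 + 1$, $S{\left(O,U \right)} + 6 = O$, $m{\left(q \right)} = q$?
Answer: $63199780404$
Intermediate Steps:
$I = 8$ ($I = 7 + 1 = 8$)
$S{\left(O,U \right)} = -6 + O$
$Z = -1$
$p{\left(H \right)} = -49 + 8 H$ ($p{\left(H \right)} = \left(-6 + H\right) 8 - 1 = \left(-48 + 8 H\right) - 1 = -49 + 8 H$)
$\left(p{\left(632 \right)} + 237199\right) \left(261347 + h{\left(572,-413 \right)}\right) = \left(\left(-49 + 8 \cdot 632\right) + 237199\right) \left(261347 - 413\right) = \left(\left(-49 + 5056\right) + 237199\right) 260934 = \left(5007 + 237199\right) 260934 = 242206 \cdot 260934 = 63199780404$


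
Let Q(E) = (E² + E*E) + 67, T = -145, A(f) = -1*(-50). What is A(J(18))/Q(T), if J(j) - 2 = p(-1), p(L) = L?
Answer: 50/42117 ≈ 0.0011872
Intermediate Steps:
J(j) = 1 (J(j) = 2 - 1 = 1)
A(f) = 50
Q(E) = 67 + 2*E² (Q(E) = (E² + E²) + 67 = 2*E² + 67 = 67 + 2*E²)
A(J(18))/Q(T) = 50/(67 + 2*(-145)²) = 50/(67 + 2*21025) = 50/(67 + 42050) = 50/42117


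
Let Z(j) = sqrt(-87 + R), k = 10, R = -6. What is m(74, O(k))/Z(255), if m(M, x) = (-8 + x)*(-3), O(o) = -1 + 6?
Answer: -3*I*sqrt(93)/31 ≈ -0.93326*I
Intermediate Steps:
O(o) = 5
Z(j) = I*sqrt(93) (Z(j) = sqrt(-87 - 6) = sqrt(-93) = I*sqrt(93))
m(M, x) = 24 - 3*x
m(74, O(k))/Z(255) = (24 - 3*5)/((I*sqrt(93))) = (24 - 15)*(-I*sqrt(93)/93) = 9*(-I*sqrt(93)/93) = -3*I*sqrt(93)/31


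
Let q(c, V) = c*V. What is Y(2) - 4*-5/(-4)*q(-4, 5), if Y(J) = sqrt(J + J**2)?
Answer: 100 + sqrt(6) ≈ 102.45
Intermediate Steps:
q(c, V) = V*c
Y(2) - 4*-5/(-4)*q(-4, 5) = sqrt(2*(1 + 2)) - 4*-5/(-4)*5*(-4) = sqrt(2*3) - 4*(-1/4*(-5))*(-20) = sqrt(6) - 5*(-20) = sqrt(6) - 4*(-25) = sqrt(6) + 100 = 100 + sqrt(6)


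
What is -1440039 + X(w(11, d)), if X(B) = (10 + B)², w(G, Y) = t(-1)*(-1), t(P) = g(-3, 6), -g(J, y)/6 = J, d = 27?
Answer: -1439975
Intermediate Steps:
g(J, y) = -6*J
t(P) = 18 (t(P) = -6*(-3) = 18)
w(G, Y) = -18 (w(G, Y) = 18*(-1) = -18)
-1440039 + X(w(11, d)) = -1440039 + (10 - 18)² = -1440039 + (-8)² = -1440039 + 64 = -1439975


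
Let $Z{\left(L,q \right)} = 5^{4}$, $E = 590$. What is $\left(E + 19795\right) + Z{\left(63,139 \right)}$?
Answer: $21010$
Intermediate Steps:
$Z{\left(L,q \right)} = 625$
$\left(E + 19795\right) + Z{\left(63,139 \right)} = \left(590 + 19795\right) + 625 = 20385 + 625 = 21010$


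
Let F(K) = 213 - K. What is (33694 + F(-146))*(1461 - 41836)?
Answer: -1374889875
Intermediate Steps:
(33694 + F(-146))*(1461 - 41836) = (33694 + (213 - 1*(-146)))*(1461 - 41836) = (33694 + (213 + 146))*(-40375) = (33694 + 359)*(-40375) = 34053*(-40375) = -1374889875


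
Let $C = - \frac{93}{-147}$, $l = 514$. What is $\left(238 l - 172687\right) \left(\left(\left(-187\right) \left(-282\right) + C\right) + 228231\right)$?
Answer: $- \frac{693253197180}{49} \approx -1.4148 \cdot 10^{10}$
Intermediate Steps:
$C = \frac{31}{49}$ ($C = \left(-93\right) \left(- \frac{1}{147}\right) = \frac{31}{49} \approx 0.63265$)
$\left(238 l - 172687\right) \left(\left(\left(-187\right) \left(-282\right) + C\right) + 228231\right) = \left(238 \cdot 514 - 172687\right) \left(\left(\left(-187\right) \left(-282\right) + \frac{31}{49}\right) + 228231\right) = \left(122332 - 172687\right) \left(\left(52734 + \frac{31}{49}\right) + 228231\right) = - 50355 \left(\frac{2583997}{49} + 228231\right) = \left(-50355\right) \frac{13767316}{49} = - \frac{693253197180}{49}$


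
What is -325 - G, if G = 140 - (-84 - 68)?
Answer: -617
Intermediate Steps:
G = 292 (G = 140 - 1*(-152) = 140 + 152 = 292)
-325 - G = -325 - 1*292 = -325 - 292 = -617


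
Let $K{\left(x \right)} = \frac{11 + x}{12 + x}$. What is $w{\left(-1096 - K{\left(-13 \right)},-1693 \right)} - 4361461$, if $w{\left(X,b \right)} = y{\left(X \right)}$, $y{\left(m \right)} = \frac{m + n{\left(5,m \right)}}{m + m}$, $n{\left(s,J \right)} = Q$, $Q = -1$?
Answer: $- \frac{9577767257}{2196} \approx -4.3615 \cdot 10^{6}$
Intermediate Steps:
$K{\left(x \right)} = \frac{11 + x}{12 + x}$
$n{\left(s,J \right)} = -1$
$y{\left(m \right)} = \frac{-1 + m}{2 m}$ ($y{\left(m \right)} = \frac{m - 1}{m + m} = \frac{-1 + m}{2 m}$)
$w{\left(X,b \right)} = \frac{-1 + X}{2 X}$
$w{\left(-1096 - K{\left(-13 \right)},-1693 \right)} - 4361461 = \frac{-1 - \left(1096 + \frac{11 - 13}{12 - 13}\right)}{2 \left(-1096 - \frac{11 - 13}{12 - 13}\right)} - 4361461 = \frac{-1 - \left(1096 + \frac{1}{-1} \left(-2\right)\right)}{2 \left(-1096 - \frac{1}{-1} \left(-2\right)\right)} - 4361461 = \frac{-1 - \left(1096 - -2\right)}{2 \left(-1096 - \left(-1\right) \left(-2\right)\right)} - 4361461 = \frac{-1 - 1098}{2 \left(-1096 - 2\right)} - 4361461 = \frac{-1 - 1098}{2 \left(-1098\right)} - 4361461 = \frac{1}{2} \left(- \frac{1}{1098}\right) \left(-1099\right) - 4361461 = \frac{1099}{2196} - 4361461 = - \frac{9577767257}{2196}$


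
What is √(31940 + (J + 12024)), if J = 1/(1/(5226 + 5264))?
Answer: √54454 ≈ 233.35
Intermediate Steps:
J = 10490 (J = 1/(1/10490) = 10490)
√(31940 + (J + 12024)) = √(31940 + (10490 + 12024)) = √(31940 + 22514) = √54454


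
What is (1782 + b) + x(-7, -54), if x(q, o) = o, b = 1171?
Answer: 2899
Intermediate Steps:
(1782 + b) + x(-7, -54) = (1782 + 1171) - 54 = 2953 - 54 = 2899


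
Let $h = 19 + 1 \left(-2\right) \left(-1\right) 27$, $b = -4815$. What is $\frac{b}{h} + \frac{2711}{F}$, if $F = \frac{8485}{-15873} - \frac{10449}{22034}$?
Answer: $- \frac{70914526178451}{25755529091} \approx -2753.4$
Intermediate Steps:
$F = - \frac{352815467}{349745682}$ ($F = 8485 \left(- \frac{1}{15873}\right) - \frac{10449}{22034} = - \frac{8485}{15873} - \frac{10449}{22034} = - \frac{352815467}{349745682} \approx -1.0088$)
$h = 73$ ($h = 19 + \left(-2\right) \left(-1\right) 27 = 19 + 2 \cdot 27 = 19 + 54 = 73$)
$\frac{b}{h} + \frac{2711}{F} = - \frac{4815}{73} + \frac{2711}{- \frac{352815467}{349745682}} = \left(-4815\right) \frac{1}{73} + 2711 \left(- \frac{349745682}{352815467}\right) = - \frac{4815}{73} - \frac{948160543902}{352815467} = - \frac{70914526178451}{25755529091}$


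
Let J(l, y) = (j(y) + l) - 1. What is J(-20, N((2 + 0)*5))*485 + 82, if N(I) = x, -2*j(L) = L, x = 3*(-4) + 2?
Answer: -7678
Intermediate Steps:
x = -10 (x = -12 + 2 = -10)
j(L) = -L/2
N(I) = -10
J(l, y) = -1 + l - y/2 (J(l, y) = (-y/2 + l) - 1 = (l - y/2) - 1 = -1 + l - y/2)
J(-20, N((2 + 0)*5))*485 + 82 = (-1 - 20 - ½*(-10))*485 + 82 = (-1 - 20 + 5)*485 + 82 = -16*485 + 82 = -7760 + 82 = -7678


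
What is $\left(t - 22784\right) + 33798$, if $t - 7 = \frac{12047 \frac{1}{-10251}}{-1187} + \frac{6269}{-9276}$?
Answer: $\frac{414620572046257}{37623261204} \approx 11020.0$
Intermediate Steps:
$t = \frac{237973145401}{37623261204}$ ($t = 7 + \left(\frac{12047 \frac{1}{-10251}}{-1187} + \frac{6269}{-9276}\right) = 7 + \left(12047 \left(- \frac{1}{10251}\right) \left(- \frac{1}{1187}\right) + 6269 \left(- \frac{1}{9276}\right)\right) = 7 - \frac{25389683027}{37623261204} = \frac{237973145401}{37623261204} \approx 6.3252$)
$\left(t - 22784\right) + 33798 = \left(\frac{237973145401}{37623261204} - 22784\right) + 33798 = - \frac{856970410126535}{37623261204} + 33798 = \frac{414620572046257}{37623261204}$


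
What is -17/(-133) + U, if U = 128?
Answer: 17041/133 ≈ 128.13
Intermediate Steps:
-17/(-133) + U = -17/(-133) + 128 = -17*(-1/133) + 128 = 17/133 + 128 = 17041/133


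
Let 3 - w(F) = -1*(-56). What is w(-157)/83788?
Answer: -53/83788 ≈ -0.00063255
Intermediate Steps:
w(F) = -53 (w(F) = 3 - (-1)*(-56) = 3 - 1*56 = 3 - 56 = -53)
w(-157)/83788 = -53/83788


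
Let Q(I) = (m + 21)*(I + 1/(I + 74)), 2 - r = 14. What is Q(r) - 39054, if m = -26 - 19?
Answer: -1201758/31 ≈ -38766.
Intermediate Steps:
r = -12 (r = 2 - 1*14 = 2 - 14 = -12)
m = -45
Q(I) = -24*I - 24/(74 + I) (Q(I) = (-45 + 21)*(I + 1/(I + 74)) = -24*(I + 1/(74 + I)) = -24*I - 24/(74 + I))
Q(r) - 39054 = 24*(-1 - 1*(-12)² - 74*(-12))/(74 - 12) - 39054 = 24*(-1 - 1*144 + 888)/62 - 39054 = 24*(1/62)*(-1 - 144 + 888) - 39054 = 24*(1/62)*743 - 39054 = 8916/31 - 39054 = -1201758/31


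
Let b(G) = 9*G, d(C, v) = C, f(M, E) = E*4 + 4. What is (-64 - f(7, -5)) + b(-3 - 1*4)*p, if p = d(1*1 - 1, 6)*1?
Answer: -48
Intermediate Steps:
f(M, E) = 4 + 4*E (f(M, E) = 4*E + 4 = 4 + 4*E)
p = 0 (p = (1*1 - 1)*1 = (1 - 1)*1 = 0*1 = 0)
(-64 - f(7, -5)) + b(-3 - 1*4)*p = (-64 - (4 + 4*(-5))) + (9*(-3 - 1*4))*0 = (-64 - (4 - 20)) + (9*(-3 - 4))*0 = (-64 - 1*(-16)) + (9*(-7))*0 = (-64 + 16) - 63*0 = -48 + 0 = -48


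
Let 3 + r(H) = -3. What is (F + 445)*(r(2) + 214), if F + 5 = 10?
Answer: 93600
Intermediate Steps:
F = 5 (F = -5 + 10 = 5)
r(H) = -6 (r(H) = -3 - 3 = -6)
(F + 445)*(r(2) + 214) = (5 + 445)*(-6 + 214) = 450*208 = 93600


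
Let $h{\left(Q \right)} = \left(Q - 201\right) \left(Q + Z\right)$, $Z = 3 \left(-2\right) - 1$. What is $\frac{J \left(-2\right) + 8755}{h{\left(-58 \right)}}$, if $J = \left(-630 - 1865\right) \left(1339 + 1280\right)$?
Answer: $\frac{2615513}{3367} \approx 776.81$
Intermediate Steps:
$J = -6534405$ ($J = \left(-2495\right) 2619 = -6534405$)
$Z = -7$ ($Z = -6 - 1 = -7$)
$h{\left(Q \right)} = \left(-201 + Q\right) \left(-7 + Q\right)$ ($h{\left(Q \right)} = \left(Q - 201\right) \left(Q - 7\right) = \left(-201 + Q\right) \left(-7 + Q\right)$)
$\frac{J \left(-2\right) + 8755}{h{\left(-58 \right)}} = \frac{\left(-6534405\right) \left(-2\right) + 8755}{1407 + \left(-58\right)^{2} - -12064} = \frac{13068810 + 8755}{1407 + 3364 + 12064} = \frac{13077565}{16835} = 13077565 \cdot \frac{1}{16835} = \frac{2615513}{3367}$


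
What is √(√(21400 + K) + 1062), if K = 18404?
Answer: √(1062 + 2*√9951) ≈ 35.518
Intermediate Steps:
√(√(21400 + K) + 1062) = √(√(21400 + 18404) + 1062) = √(√39804 + 1062) = √(2*√9951 + 1062) = √(1062 + 2*√9951)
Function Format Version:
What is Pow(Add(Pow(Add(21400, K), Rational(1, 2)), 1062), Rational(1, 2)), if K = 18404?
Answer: Pow(Add(1062, Mul(2, Pow(9951, Rational(1, 2)))), Rational(1, 2)) ≈ 35.518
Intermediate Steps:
Pow(Add(Pow(Add(21400, K), Rational(1, 2)), 1062), Rational(1, 2)) = Pow(Add(Pow(Add(21400, 18404), Rational(1, 2)), 1062), Rational(1, 2)) = Pow(Add(Pow(39804, Rational(1, 2)), 1062), Rational(1, 2)) = Pow(Add(Mul(2, Pow(9951, Rational(1, 2))), 1062), Rational(1, 2)) = Pow(Add(1062, Mul(2, Pow(9951, Rational(1, 2)))), Rational(1, 2))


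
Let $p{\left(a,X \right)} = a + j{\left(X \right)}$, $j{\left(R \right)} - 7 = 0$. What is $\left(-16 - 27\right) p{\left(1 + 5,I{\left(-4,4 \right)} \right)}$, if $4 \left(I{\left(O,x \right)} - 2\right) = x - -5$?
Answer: $-559$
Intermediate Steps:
$I{\left(O,x \right)} = \frac{13}{4} + \frac{x}{4}$ ($I{\left(O,x \right)} = 2 + \frac{x - -5}{4} = 2 + \frac{x + 5}{4} = 2 + \frac{5 + x}{4} = 2 + \left(\frac{5}{4} + \frac{x}{4}\right) = \frac{13}{4} + \frac{x}{4}$)
$j{\left(R \right)} = 7$ ($j{\left(R \right)} = 7 + 0 = 7$)
$p{\left(a,X \right)} = 7 + a$ ($p{\left(a,X \right)} = a + 7 = 7 + a$)
$\left(-16 - 27\right) p{\left(1 + 5,I{\left(-4,4 \right)} \right)} = \left(-16 - 27\right) \left(7 + \left(1 + 5\right)\right) = - 43 \left(7 + 6\right) = \left(-43\right) 13 = -559$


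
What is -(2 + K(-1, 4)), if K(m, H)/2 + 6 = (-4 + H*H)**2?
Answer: -278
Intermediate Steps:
K(m, H) = -12 + 2*(-4 + H**2)**2 (K(m, H) = -12 + 2*(-4 + H*H)**2 = -12 + 2*(-4 + H**2)**2)
-(2 + K(-1, 4)) = -(2 + (-12 + 2*(-4 + 4**2)**2)) = -(2 + (-12 + 2*(-4 + 16)**2)) = -(2 + (-12 + 2*12**2)) = -(2 + (-12 + 2*144)) = -(2 + (-12 + 288)) = -(2 + 276) = -1*278 = -278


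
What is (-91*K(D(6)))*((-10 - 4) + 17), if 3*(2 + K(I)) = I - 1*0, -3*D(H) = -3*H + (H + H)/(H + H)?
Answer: 91/3 ≈ 30.333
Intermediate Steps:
D(H) = -1/3 + H (D(H) = -(-3*H + (H + H)/(H + H))/3 = -(-3*H + (2*H)/((2*H)))/3 = -(-3*H + (2*H)*(1/(2*H)))/3 = -(-3*H + 1)/3 = -(1 - 3*H)/3 = -1/3 + H)
K(I) = -2 + I/3 (K(I) = -2 + (I - 1*0)/3 = -2 + (I + 0)/3 = -2 + I/3)
(-91*K(D(6)))*((-10 - 4) + 17) = (-91*(-2 + (-1/3 + 6)/3))*((-10 - 4) + 17) = (-91*(-2 + (1/3)*(17/3)))*(-14 + 17) = -91*(-2 + 17/9)*3 = -91*(-1/9)*3 = (91/9)*3 = 91/3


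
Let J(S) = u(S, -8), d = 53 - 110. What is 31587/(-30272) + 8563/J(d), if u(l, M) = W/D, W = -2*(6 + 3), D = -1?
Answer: 129325285/272448 ≈ 474.68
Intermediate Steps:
W = -18 (W = -2*9 = -18)
d = -57
u(l, M) = 18 (u(l, M) = -18/(-1) = -18*(-1) = 18)
J(S) = 18
31587/(-30272) + 8563/J(d) = 31587/(-30272) + 8563/18 = 31587*(-1/30272) + 8563*(1/18) = -31587/30272 + 8563/18 = 129325285/272448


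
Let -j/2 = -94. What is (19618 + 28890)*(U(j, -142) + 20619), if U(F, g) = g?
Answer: 993298316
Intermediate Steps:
j = 188 (j = -2*(-94) = 188)
(19618 + 28890)*(U(j, -142) + 20619) = (19618 + 28890)*(-142 + 20619) = 48508*20477 = 993298316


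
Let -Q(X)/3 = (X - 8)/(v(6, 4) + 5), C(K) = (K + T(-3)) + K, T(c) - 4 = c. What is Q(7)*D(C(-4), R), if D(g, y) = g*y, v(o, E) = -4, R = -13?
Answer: 273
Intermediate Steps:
T(c) = 4 + c
C(K) = 1 + 2*K (C(K) = (K + (4 - 3)) + K = (K + 1) + K = (1 + K) + K = 1 + 2*K)
Q(X) = 24 - 3*X (Q(X) = -3*(X - 8)/(-4 + 5) = -3*(-8 + X)/1 = -3*(-8 + X) = 24 - 3*X)
Q(7)*D(C(-4), R) = (24 - 3*7)*((1 + 2*(-4))*(-13)) = (24 - 21)*((1 - 8)*(-13)) = 3*(-7*(-13)) = 3*91 = 273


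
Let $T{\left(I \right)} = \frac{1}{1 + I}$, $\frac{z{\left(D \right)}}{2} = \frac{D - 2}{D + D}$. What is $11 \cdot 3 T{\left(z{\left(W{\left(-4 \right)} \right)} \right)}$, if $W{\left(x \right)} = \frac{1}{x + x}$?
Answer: $\frac{11}{6} \approx 1.8333$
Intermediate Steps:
$W{\left(x \right)} = \frac{1}{2 x}$
$z{\left(D \right)} = \frac{-2 + D}{D}$ ($z{\left(D \right)} = 2 \frac{D - 2}{D + D} = 2 \frac{-2 + D}{2 D} = \frac{-2 + D}{D}$)
$11 \cdot 3 T{\left(z{\left(W{\left(-4 \right)} \right)} \right)} = \frac{11 \cdot 3}{1 + \frac{-2 + \frac{1}{2 \left(-4\right)}}{\frac{1}{2} \frac{1}{-4}}} = \frac{33}{1 + \frac{-2 + \frac{1}{2} \left(- \frac{1}{4}\right)}{\frac{1}{2} \left(- \frac{1}{4}\right)}} = \frac{33}{1 + \frac{-2 - \frac{1}{8}}{- \frac{1}{8}}} = \frac{33}{1 - -17} = \frac{33}{1 + 17} = \frac{33}{18} = 33 \cdot \frac{1}{18} = \frac{11}{6}$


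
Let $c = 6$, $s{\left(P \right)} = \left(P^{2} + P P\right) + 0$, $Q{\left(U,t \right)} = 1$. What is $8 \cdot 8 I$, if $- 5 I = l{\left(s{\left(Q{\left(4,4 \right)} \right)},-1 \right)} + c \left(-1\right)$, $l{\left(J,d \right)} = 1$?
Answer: $64$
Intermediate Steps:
$s{\left(P \right)} = 2 P^{2}$ ($s{\left(P \right)} = \left(P^{2} + P^{2}\right) + 0 = 2 P^{2} + 0 = 2 P^{2}$)
$I = 1$ ($I = - \frac{1 + 6 \left(-1\right)}{5} = - \frac{1 - 6}{5} = \left(- \frac{1}{5}\right) \left(-5\right) = 1$)
$8 \cdot 8 I = 8 \cdot 8 \cdot 1 = 64 \cdot 1 = 64$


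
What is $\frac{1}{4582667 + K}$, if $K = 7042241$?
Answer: $\frac{1}{11624908} \approx 8.6022 \cdot 10^{-8}$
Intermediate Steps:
$\frac{1}{4582667 + K} = \frac{1}{4582667 + 7042241} = \frac{1}{11624908}$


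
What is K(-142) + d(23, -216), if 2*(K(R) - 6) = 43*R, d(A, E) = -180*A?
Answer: -7187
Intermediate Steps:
K(R) = 6 + 43*R/2 (K(R) = 6 + (43*R)/2 = 6 + 43*R/2)
K(-142) + d(23, -216) = (6 + (43/2)*(-142)) - 180*23 = (6 - 3053) - 4140 = -3047 - 4140 = -7187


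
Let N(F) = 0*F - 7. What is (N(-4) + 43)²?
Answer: 1296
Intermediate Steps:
N(F) = -7 (N(F) = 0 - 7 = -7)
(N(-4) + 43)² = (-7 + 43)² = 36² = 1296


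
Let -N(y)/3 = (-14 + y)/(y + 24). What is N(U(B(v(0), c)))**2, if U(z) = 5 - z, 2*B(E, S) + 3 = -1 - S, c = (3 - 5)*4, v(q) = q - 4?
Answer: 121/81 ≈ 1.4938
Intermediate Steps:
v(q) = -4 + q
c = -8 (c = -2*4 = -8)
B(E, S) = -2 - S/2 (B(E, S) = -3/2 + (-1 - S)/2 = -3/2 + (-1/2 - S/2) = -2 - S/2)
N(y) = -3*(-14 + y)/(24 + y) (N(y) = -3*(-14 + y)/(y + 24) = -3*(-14 + y)/(24 + y))
N(U(B(v(0), c)))**2 = (3*(14 - (5 - (-2 - 1/2*(-8))))/(24 + (5 - (-2 - 1/2*(-8)))))**2 = (3*(14 - (5 - (-2 + 4)))/(24 + (5 - (-2 + 4))))**2 = (3*(14 - (5 - 1*2))/(24 + (5 - 1*2)))**2 = (3*(14 - (5 - 2))/(24 + (5 - 2)))**2 = (3*(14 - 1*3)/(24 + 3))**2 = (3*(14 - 3)/27)**2 = (3*(1/27)*11)**2 = (11/9)**2 = 121/81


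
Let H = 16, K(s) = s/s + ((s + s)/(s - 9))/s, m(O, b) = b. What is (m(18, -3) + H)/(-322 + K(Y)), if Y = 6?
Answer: -39/965 ≈ -0.040415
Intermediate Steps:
K(s) = 1 + 2/(-9 + s) (K(s) = 1 + ((2*s)/(-9 + s))/s = 1 + (2*s/(-9 + s))/s = 1 + 2/(-9 + s))
(m(18, -3) + H)/(-322 + K(Y)) = (-3 + 16)/(-322 + (-7 + 6)/(-9 + 6)) = 13/(-322 - 1/(-3)) = 13/(-322 - ⅓*(-1)) = 13/(-322 + ⅓) = 13/(-965/3) = 13*(-3/965) = -39/965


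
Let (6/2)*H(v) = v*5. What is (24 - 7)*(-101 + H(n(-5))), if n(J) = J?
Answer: -5576/3 ≈ -1858.7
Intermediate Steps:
H(v) = 5*v/3 (H(v) = (v*5)/3 = (5*v)/3 = 5*v/3)
(24 - 7)*(-101 + H(n(-5))) = (24 - 7)*(-101 + (5/3)*(-5)) = 17*(-101 - 25/3) = 17*(-328/3) = -5576/3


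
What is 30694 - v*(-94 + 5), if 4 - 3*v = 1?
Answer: 30783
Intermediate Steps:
v = 1 (v = 4/3 - 1/3*1 = 4/3 - 1/3 = 1)
30694 - v*(-94 + 5) = 30694 - (-94 + 5) = 30694 - (-89) = 30694 - 1*(-89) = 30694 + 89 = 30783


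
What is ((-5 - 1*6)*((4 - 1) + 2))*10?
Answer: -550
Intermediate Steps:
((-5 - 1*6)*((4 - 1) + 2))*10 = ((-5 - 6)*(3 + 2))*10 = -11*5*10 = -55*10 = -550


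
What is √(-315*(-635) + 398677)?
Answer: √598702 ≈ 773.76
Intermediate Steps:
√(-315*(-635) + 398677) = √(200025 + 398677) = √598702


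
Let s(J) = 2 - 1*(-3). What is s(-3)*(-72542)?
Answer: -362710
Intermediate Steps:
s(J) = 5 (s(J) = 2 + 3 = 5)
s(-3)*(-72542) = 5*(-72542) = -362710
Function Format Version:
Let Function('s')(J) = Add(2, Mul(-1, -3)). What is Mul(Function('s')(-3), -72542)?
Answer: -362710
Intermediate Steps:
Function('s')(J) = 5 (Function('s')(J) = Add(2, 3) = 5)
Mul(Function('s')(-3), -72542) = Mul(5, -72542) = -362710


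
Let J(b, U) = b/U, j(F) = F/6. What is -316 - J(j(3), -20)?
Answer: -12639/40 ≈ -315.98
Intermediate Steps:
j(F) = F/6 (j(F) = F*(⅙) = F/6)
-316 - J(j(3), -20) = -316 - (⅙)*3/(-20) = -316 - (-1)/(2*20) = -316 - 1*(-1/40) = -316 + 1/40 = -12639/40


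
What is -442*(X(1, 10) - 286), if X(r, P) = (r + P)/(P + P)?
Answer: 1261689/10 ≈ 1.2617e+5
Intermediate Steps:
X(r, P) = (P + r)/(2*P) (X(r, P) = (P + r)/((2*P)) = (P + r)*(1/(2*P)) = (P + r)/(2*P))
-442*(X(1, 10) - 286) = -442*((1/2)*(10 + 1)/10 - 286) = -442*((1/2)*(1/10)*11 - 286) = -442*(11/20 - 286) = -442*(-5709/20) = 1261689/10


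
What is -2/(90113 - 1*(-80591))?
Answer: -1/85352 ≈ -1.1716e-5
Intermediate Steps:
-2/(90113 - 1*(-80591)) = -2/(90113 + 80591) = -2/170704 = -2*1/170704 = -1/85352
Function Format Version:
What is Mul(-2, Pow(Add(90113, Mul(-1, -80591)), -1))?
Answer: Rational(-1, 85352) ≈ -1.1716e-5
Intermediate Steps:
Mul(-2, Pow(Add(90113, Mul(-1, -80591)), -1)) = Mul(-2, Pow(Add(90113, 80591), -1)) = Mul(-2, Pow(170704, -1)) = Mul(-2, Rational(1, 170704)) = Rational(-1, 85352)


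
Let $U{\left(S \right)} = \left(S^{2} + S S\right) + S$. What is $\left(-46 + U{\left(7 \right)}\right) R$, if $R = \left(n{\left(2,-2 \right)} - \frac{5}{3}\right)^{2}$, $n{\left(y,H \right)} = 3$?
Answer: $\frac{944}{9} \approx 104.89$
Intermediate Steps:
$R = \frac{16}{9}$ ($R = \left(3 - \frac{5}{3}\right)^{2} = \left(\frac{4}{3}\right)^{2} = \frac{16}{9} \approx 1.7778$)
$U{\left(S \right)} = S + 2 S^{2}$ ($U{\left(S \right)} = \left(S^{2} + S^{2}\right) + S = 2 S^{2} + S = S + 2 S^{2}$)
$\left(-46 + U{\left(7 \right)}\right) R = \left(-46 + 7 \left(1 + 2 \cdot 7\right)\right) \frac{16}{9} = \left(-46 + 7 \left(1 + 14\right)\right) \frac{16}{9} = \left(-46 + 7 \cdot 15\right) \frac{16}{9} = \left(-46 + 105\right) \frac{16}{9} = 59 \cdot \frac{16}{9} = \frac{944}{9}$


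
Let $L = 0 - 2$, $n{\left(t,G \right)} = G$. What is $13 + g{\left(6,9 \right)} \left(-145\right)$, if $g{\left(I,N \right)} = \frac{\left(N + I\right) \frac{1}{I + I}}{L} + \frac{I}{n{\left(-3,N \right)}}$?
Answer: $\frac{167}{24} \approx 6.9583$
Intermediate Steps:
$L = -2$
$g{\left(I,N \right)} = \frac{I}{N} - \frac{I + N}{4 I}$ ($g{\left(I,N \right)} = \frac{\left(N + I\right) \frac{1}{I + I}}{-2} + \frac{I}{N} = \frac{I + N}{2 I} \left(- \frac{1}{2}\right) + \frac{I}{N} = - \frac{I + N}{4 I} + \frac{I}{N} = \frac{I}{N} - \frac{I + N}{4 I}$)
$13 + g{\left(6,9 \right)} \left(-145\right) = 13 + \left(- \frac{1}{4} + \frac{6}{9} - \frac{9}{4 \cdot 6}\right) \left(-145\right) = 13 + \left(- \frac{1}{4} + 6 \cdot \frac{1}{9} - \frac{9}{4} \cdot \frac{1}{6}\right) \left(-145\right) = 13 + \left(- \frac{1}{4} + \frac{2}{3} - \frac{3}{8}\right) \left(-145\right) = 13 + \frac{1}{24} \left(-145\right) = 13 - \frac{145}{24} = \frac{167}{24}$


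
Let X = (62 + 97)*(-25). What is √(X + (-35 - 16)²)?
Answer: I*√1374 ≈ 37.068*I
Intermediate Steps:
X = -3975 (X = 159*(-25) = -3975)
√(X + (-35 - 16)²) = √(-3975 + (-35 - 16)²) = √(-3975 + (-51)²) = √(-3975 + 2601) = √(-1374) = I*√1374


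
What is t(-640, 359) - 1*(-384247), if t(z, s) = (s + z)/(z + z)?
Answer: 491836441/1280 ≈ 3.8425e+5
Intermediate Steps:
t(z, s) = (s + z)/(2*z) (t(z, s) = (s + z)/((2*z)) = (s + z)*(1/(2*z)) = (s + z)/(2*z))
t(-640, 359) - 1*(-384247) = (½)*(359 - 640)/(-640) - 1*(-384247) = (½)*(-1/640)*(-281) + 384247 = 281/1280 + 384247 = 491836441/1280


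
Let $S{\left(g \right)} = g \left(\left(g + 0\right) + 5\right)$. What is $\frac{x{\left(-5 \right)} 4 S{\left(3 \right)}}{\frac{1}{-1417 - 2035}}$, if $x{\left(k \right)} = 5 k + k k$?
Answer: $0$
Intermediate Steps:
$S{\left(g \right)} = g \left(5 + g\right)$ ($S{\left(g \right)} = g \left(g + 5\right) = g \left(5 + g\right)$)
$x{\left(k \right)} = k^{2} + 5 k$ ($x{\left(k \right)} = 5 k + k^{2} = k^{2} + 5 k$)
$\frac{x{\left(-5 \right)} 4 S{\left(3 \right)}}{\frac{1}{-1417 - 2035}} = \frac{- 5 \left(5 - 5\right) 4 \cdot 3 \left(5 + 3\right)}{\frac{1}{-1417 - 2035}} = \frac{\left(-5\right) 0 \cdot 4 \cdot 3 \cdot 8}{\frac{1}{-3452}} = \frac{0 \cdot 4 \cdot 24}{- \frac{1}{3452}} = 0 \cdot 24 \left(-3452\right) = 0 \left(-3452\right) = 0$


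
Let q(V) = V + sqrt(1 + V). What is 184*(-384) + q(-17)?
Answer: -70673 + 4*I ≈ -70673.0 + 4.0*I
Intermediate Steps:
184*(-384) + q(-17) = 184*(-384) + (-17 + sqrt(1 - 17)) = -70656 + (-17 + sqrt(-16)) = -70656 + (-17 + 4*I) = -70673 + 4*I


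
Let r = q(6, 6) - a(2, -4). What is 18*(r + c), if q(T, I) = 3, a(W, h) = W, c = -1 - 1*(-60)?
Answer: 1080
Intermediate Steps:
c = 59 (c = -1 + 60 = 59)
r = 1 (r = 3 - 1*2 = 3 - 2 = 1)
18*(r + c) = 18*(1 + 59) = 18*60 = 1080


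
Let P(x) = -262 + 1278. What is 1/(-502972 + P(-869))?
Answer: -1/501956 ≈ -1.9922e-6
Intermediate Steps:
P(x) = 1016
1/(-502972 + P(-869)) = 1/(-502972 + 1016) = 1/(-501956) = -1/501956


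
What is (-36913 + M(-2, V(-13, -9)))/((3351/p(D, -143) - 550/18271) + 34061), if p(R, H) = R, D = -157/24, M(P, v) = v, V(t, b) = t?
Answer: -9629451502/8748733283 ≈ -1.1007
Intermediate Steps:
D = -157/24 (D = -157*1/24 = -157/24 ≈ -6.5417)
(-36913 + M(-2, V(-13, -9)))/((3351/p(D, -143) - 550/18271) + 34061) = (-36913 - 13)/((3351/(-157/24) - 550/18271) + 34061) = -36926/((3351*(-24/157) - 550*1/18271) + 34061) = -36926/((-80424/157 - 50/1661) + 34061) = -36926/(-133592114/260777 + 34061) = -36926/8748733283/260777 = -36926*260777/8748733283 = -9629451502/8748733283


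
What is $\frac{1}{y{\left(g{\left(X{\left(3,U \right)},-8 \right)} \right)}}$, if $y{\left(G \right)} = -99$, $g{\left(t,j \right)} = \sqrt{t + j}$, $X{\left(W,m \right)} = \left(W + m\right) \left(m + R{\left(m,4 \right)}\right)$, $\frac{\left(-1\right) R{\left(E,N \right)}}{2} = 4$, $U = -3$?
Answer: $- \frac{1}{99} \approx -0.010101$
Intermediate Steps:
$R{\left(E,N \right)} = -8$ ($R{\left(E,N \right)} = \left(-2\right) 4 = -8$)
$X{\left(W,m \right)} = \left(-8 + m\right) \left(W + m\right)$ ($X{\left(W,m \right)} = \left(W + m\right) \left(m - 8\right) = \left(W + m\right) \left(-8 + m\right) = \left(-8 + m\right) \left(W + m\right)$)
$g{\left(t,j \right)} = \sqrt{j + t}$
$\frac{1}{y{\left(g{\left(X{\left(3,U \right)},-8 \right)} \right)}} = \frac{1}{-99} = - \frac{1}{99}$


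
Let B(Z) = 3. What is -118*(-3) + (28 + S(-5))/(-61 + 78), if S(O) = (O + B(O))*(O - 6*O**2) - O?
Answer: 6361/17 ≈ 374.18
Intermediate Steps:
S(O) = -O + (3 + O)*(O - 6*O**2) (S(O) = (O + 3)*(O - 6*O**2) - O = (3 + O)*(O - 6*O**2) - O = -O + (3 + O)*(O - 6*O**2))
-118*(-3) + (28 + S(-5))/(-61 + 78) = -118*(-3) + (28 - 5*(2 - 17*(-5) - 6*(-5)**2))/(-61 + 78) = 354 + (28 - 5*(2 + 85 - 6*25))/17 = 354 + (28 - 5*(2 + 85 - 150))*(1/17) = 354 + (28 - 5*(-63))*(1/17) = 354 + (28 + 315)*(1/17) = 354 + 343*(1/17) = 354 + 343/17 = 6361/17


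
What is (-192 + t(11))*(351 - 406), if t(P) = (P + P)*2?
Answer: 8140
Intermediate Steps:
t(P) = 4*P (t(P) = (2*P)*2 = 4*P)
(-192 + t(11))*(351 - 406) = (-192 + 4*11)*(351 - 406) = (-192 + 44)*(-55) = -148*(-55) = 8140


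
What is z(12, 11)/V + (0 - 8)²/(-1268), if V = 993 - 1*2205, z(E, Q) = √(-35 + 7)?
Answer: -16/317 - I*√7/606 ≈ -0.050473 - 0.0043659*I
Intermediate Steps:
z(E, Q) = 2*I*√7 (z(E, Q) = √(-28) = 2*I*√7)
V = -1212 (V = 993 - 2205 = -1212)
z(12, 11)/V + (0 - 8)²/(-1268) = (2*I*√7)/(-1212) + (0 - 8)²/(-1268) = (2*I*√7)*(-1/1212) + (-8)²*(-1/1268) = -I*√7/606 + 64*(-1/1268) = -I*√7/606 - 16/317 = -16/317 - I*√7/606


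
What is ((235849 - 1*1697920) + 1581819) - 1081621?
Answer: -961873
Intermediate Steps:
((235849 - 1*1697920) + 1581819) - 1081621 = ((235849 - 1697920) + 1581819) - 1081621 = (-1462071 + 1581819) - 1081621 = 119748 - 1081621 = -961873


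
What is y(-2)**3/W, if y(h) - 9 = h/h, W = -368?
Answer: -125/46 ≈ -2.7174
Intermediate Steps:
y(h) = 10 (y(h) = 9 + h/h = 9 + 1 = 10)
y(-2)**3/W = 10**3/(-368) = 1000*(-1/368) = -125/46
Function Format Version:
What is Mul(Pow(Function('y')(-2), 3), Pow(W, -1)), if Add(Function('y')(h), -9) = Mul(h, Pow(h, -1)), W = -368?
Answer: Rational(-125, 46) ≈ -2.7174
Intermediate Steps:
Function('y')(h) = 10 (Function('y')(h) = Add(9, Mul(h, Pow(h, -1))) = Add(9, 1) = 10)
Mul(Pow(Function('y')(-2), 3), Pow(W, -1)) = Mul(Pow(10, 3), Pow(-368, -1)) = Mul(1000, Rational(-1, 368)) = Rational(-125, 46)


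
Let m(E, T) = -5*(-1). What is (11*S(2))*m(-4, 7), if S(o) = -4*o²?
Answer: -880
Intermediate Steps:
m(E, T) = 5
(11*S(2))*m(-4, 7) = (11*(-4*2²))*5 = (11*(-4*4))*5 = (11*(-16))*5 = -176*5 = -880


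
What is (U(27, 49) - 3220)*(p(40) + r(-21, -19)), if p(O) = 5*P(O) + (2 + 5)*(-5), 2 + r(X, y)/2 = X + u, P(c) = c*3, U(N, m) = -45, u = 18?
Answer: -1812075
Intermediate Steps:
P(c) = 3*c
r(X, y) = 32 + 2*X (r(X, y) = -4 + 2*(X + 18) = -4 + 2*(18 + X) = -4 + (36 + 2*X) = 32 + 2*X)
p(O) = -35 + 15*O (p(O) = 5*(3*O) + (2 + 5)*(-5) = 15*O + 7*(-5) = 15*O - 35 = -35 + 15*O)
(U(27, 49) - 3220)*(p(40) + r(-21, -19)) = (-45 - 3220)*((-35 + 15*40) + (32 + 2*(-21))) = -3265*((-35 + 600) + (32 - 42)) = -3265*(565 - 10) = -3265*555 = -1812075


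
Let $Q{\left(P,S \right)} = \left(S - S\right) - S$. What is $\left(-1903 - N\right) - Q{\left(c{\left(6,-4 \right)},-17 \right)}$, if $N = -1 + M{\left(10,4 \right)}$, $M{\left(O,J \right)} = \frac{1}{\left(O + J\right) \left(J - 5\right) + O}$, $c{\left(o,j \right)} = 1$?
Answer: $- \frac{7675}{4} \approx -1918.8$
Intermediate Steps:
$Q{\left(P,S \right)} = - S$ ($Q{\left(P,S \right)} = 0 - S = - S$)
$M{\left(O,J \right)} = \frac{1}{O + \left(-5 + J\right) \left(J + O\right)}$ ($M{\left(O,J \right)} = \frac{1}{\left(J + O\right) \left(-5 + J\right) + O} = \frac{1}{\left(-5 + J\right) \left(J + O\right) + O} = \frac{1}{O + \left(-5 + J\right) \left(J + O\right)}$)
$N = - \frac{5}{4}$ ($N = -1 + \frac{1}{4^{2} - 20 - 40 + 4 \cdot 10} = -1 + \frac{1}{16 - 20 - 40 + 40} = -1 + \frac{1}{-4} = -1 - \frac{1}{4} = - \frac{5}{4} \approx -1.25$)
$\left(-1903 - N\right) - Q{\left(c{\left(6,-4 \right)},-17 \right)} = \left(-1903 - - \frac{5}{4}\right) - \left(-1\right) \left(-17\right) = \left(-1903 + \frac{5}{4}\right) - 17 = - \frac{7607}{4} - 17 = - \frac{7675}{4}$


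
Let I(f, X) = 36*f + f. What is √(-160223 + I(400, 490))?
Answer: I*√145423 ≈ 381.34*I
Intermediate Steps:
I(f, X) = 37*f
√(-160223 + I(400, 490)) = √(-160223 + 37*400) = √(-160223 + 14800) = √(-145423) = I*√145423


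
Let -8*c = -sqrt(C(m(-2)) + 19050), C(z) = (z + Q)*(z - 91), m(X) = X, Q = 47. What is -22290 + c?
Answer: -22290 + sqrt(14865)/8 ≈ -22275.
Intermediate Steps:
C(z) = (-91 + z)*(47 + z) (C(z) = (z + 47)*(z - 91) = (47 + z)*(-91 + z) = (-91 + z)*(47 + z))
c = sqrt(14865)/8 (c = -(-1)*sqrt((-4277 + (-2)**2 - 44*(-2)) + 19050)/8 = -(-1)*sqrt((-4277 + 4 + 88) + 19050)/8 = -(-1)*sqrt(-4185 + 19050)/8 = -(-1)*sqrt(14865)/8 = sqrt(14865)/8 ≈ 15.240)
-22290 + c = -22290 + sqrt(14865)/8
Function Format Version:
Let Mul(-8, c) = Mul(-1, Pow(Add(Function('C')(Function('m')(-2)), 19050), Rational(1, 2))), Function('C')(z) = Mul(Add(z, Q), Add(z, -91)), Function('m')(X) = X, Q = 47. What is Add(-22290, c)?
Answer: Add(-22290, Mul(Rational(1, 8), Pow(14865, Rational(1, 2)))) ≈ -22275.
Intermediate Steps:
Function('C')(z) = Mul(Add(-91, z), Add(47, z)) (Function('C')(z) = Mul(Add(z, 47), Add(z, -91)) = Mul(Add(47, z), Add(-91, z)) = Mul(Add(-91, z), Add(47, z)))
c = Mul(Rational(1, 8), Pow(14865, Rational(1, 2))) (c = Mul(Rational(-1, 8), Mul(-1, Pow(Add(Add(-4277, Pow(-2, 2), Mul(-44, -2)), 19050), Rational(1, 2)))) = Mul(Rational(-1, 8), Mul(-1, Pow(Add(Add(-4277, 4, 88), 19050), Rational(1, 2)))) = Mul(Rational(-1, 8), Mul(-1, Pow(Add(-4185, 19050), Rational(1, 2)))) = Mul(Rational(-1, 8), Mul(-1, Pow(14865, Rational(1, 2)))) = Mul(Rational(1, 8), Pow(14865, Rational(1, 2))) ≈ 15.240)
Add(-22290, c) = Add(-22290, Mul(Rational(1, 8), Pow(14865, Rational(1, 2))))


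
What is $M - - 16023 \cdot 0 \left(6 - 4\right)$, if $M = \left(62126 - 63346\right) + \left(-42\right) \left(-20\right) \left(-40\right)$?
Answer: $-34820$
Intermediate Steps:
$M = -34820$ ($M = -1220 + 840 \left(-40\right) = -1220 - 33600 = -34820$)
$M - - 16023 \cdot 0 \left(6 - 4\right) = -34820 - - 16023 \cdot 0 \left(6 - 4\right) = -34820 - - 16023 \cdot 0 \cdot 2 = -34820 - \left(-16023\right) 0 = -34820 - 0 = -34820 + 0 = -34820$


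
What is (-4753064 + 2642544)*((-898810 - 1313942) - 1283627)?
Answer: 7379177807080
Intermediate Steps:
(-4753064 + 2642544)*((-898810 - 1313942) - 1283627) = -2110520*(-2212752 - 1283627) = -2110520*(-3496379) = 7379177807080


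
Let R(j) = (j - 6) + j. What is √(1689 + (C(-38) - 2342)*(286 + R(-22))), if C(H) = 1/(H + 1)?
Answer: 3*I*√83817691/37 ≈ 742.31*I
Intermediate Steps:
C(H) = 1/(1 + H)
R(j) = -6 + 2*j (R(j) = (-6 + j) + j = -6 + 2*j)
√(1689 + (C(-38) - 2342)*(286 + R(-22))) = √(1689 + (1/(1 - 38) - 2342)*(286 + (-6 + 2*(-22)))) = √(1689 + (1/(-37) - 2342)*(286 + (-6 - 44))) = √(1689 + (-1/37 - 2342)*(286 - 50)) = √(1689 - 86655/37*236) = √(1689 - 20450580/37) = √(-20388087/37) = 3*I*√83817691/37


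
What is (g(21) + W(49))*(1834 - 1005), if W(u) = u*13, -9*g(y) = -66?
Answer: 1602457/3 ≈ 5.3415e+5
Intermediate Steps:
g(y) = 22/3 (g(y) = -1/9*(-66) = 22/3)
W(u) = 13*u
(g(21) + W(49))*(1834 - 1005) = (22/3 + 13*49)*(1834 - 1005) = (22/3 + 637)*829 = (1933/3)*829 = 1602457/3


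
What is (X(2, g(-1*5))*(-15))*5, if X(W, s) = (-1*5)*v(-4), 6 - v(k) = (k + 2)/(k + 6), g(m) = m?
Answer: 2625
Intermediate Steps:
v(k) = 6 - (2 + k)/(6 + k) (v(k) = 6 - (k + 2)/(k + 6) = 6 - (2 + k)/(6 + k))
X(W, s) = -35 (X(W, s) = (-1*5)*((34 + 5*(-4))/(6 - 4)) = -5*(34 - 20)/2 = -5*14/2 = -5*7 = -35)
(X(2, g(-1*5))*(-15))*5 = -35*(-15)*5 = 525*5 = 2625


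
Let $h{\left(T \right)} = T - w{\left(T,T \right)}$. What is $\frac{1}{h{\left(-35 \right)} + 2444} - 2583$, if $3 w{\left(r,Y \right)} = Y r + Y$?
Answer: $- \frac{15593568}{6037} \approx -2583.0$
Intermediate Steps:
$w{\left(r,Y \right)} = \frac{Y}{3} + \frac{Y r}{3}$ ($w{\left(r,Y \right)} = \frac{Y r + Y}{3} = \frac{Y + Y r}{3} = \frac{Y}{3} + \frac{Y r}{3}$)
$h{\left(T \right)} = T - \frac{T \left(1 + T\right)}{3}$
$\frac{1}{h{\left(-35 \right)} + 2444} - 2583 = \frac{1}{\frac{1}{3} \left(-35\right) \left(2 - -35\right) + 2444} - 2583 = \frac{1}{\frac{1}{3} \left(-35\right) \left(2 + 35\right) + 2444} - 2583 = \frac{1}{\frac{1}{3} \left(-35\right) 37 + 2444} - 2583 = \frac{1}{- \frac{1295}{3} + 2444} - 2583 = \frac{1}{\frac{6037}{3}} - 2583 = \frac{3}{6037} - 2583 = - \frac{15593568}{6037}$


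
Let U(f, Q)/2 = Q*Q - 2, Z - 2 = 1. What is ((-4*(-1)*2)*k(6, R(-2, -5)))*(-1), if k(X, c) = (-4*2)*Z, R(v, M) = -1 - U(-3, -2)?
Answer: 192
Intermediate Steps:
Z = 3 (Z = 2 + 1 = 3)
U(f, Q) = -4 + 2*Q**2 (U(f, Q) = 2*(Q*Q - 2) = 2*(Q**2 - 2) = 2*(-2 + Q**2) = -4 + 2*Q**2)
R(v, M) = -5 (R(v, M) = -1 - (-4 + 2*(-2)**2) = -1 - (-4 + 2*4) = -1 - (-4 + 8) = -1 - 1*4 = -1 - 4 = -5)
k(X, c) = -24 (k(X, c) = -4*2*3 = -8*3 = -24)
((-4*(-1)*2)*k(6, R(-2, -5)))*(-1) = ((-4*(-1)*2)*(-24))*(-1) = ((4*2)*(-24))*(-1) = (8*(-24))*(-1) = -192*(-1) = 192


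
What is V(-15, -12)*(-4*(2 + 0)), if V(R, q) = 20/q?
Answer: 40/3 ≈ 13.333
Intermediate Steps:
V(-15, -12)*(-4*(2 + 0)) = (20/(-12))*(-4*(2 + 0)) = (20*(-1/12))*(-4*2) = -5/3*(-8) = 40/3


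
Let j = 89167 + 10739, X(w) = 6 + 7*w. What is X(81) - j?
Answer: -99333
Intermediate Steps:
j = 99906
X(81) - j = (6 + 7*81) - 1*99906 = (6 + 567) - 99906 = 573 - 99906 = -99333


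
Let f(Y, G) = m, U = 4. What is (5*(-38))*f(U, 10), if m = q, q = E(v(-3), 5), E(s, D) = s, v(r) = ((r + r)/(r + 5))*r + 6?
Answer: -2850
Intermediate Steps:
v(r) = 6 + 2*r²/(5 + r) (v(r) = ((2*r)/(5 + r))*r + 6 = (2*r/(5 + r))*r + 6 = 2*r²/(5 + r) + 6 = 6 + 2*r²/(5 + r))
q = 15 (q = 2*(15 + (-3)² + 3*(-3))/(5 - 3) = 2*(15 + 9 - 9)/2 = 2*(½)*15 = 15)
m = 15
f(Y, G) = 15
(5*(-38))*f(U, 10) = (5*(-38))*15 = -190*15 = -2850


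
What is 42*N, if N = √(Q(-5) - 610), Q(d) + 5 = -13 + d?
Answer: 42*I*√633 ≈ 1056.7*I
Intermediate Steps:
Q(d) = -18 + d (Q(d) = -5 + (-13 + d) = -18 + d)
N = I*√633 (N = √((-18 - 5) - 610) = √(-23 - 610) = √(-633) = I*√633 ≈ 25.159*I)
42*N = 42*(I*√633) = 42*I*√633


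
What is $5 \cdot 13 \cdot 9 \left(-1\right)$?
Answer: $-585$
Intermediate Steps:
$5 \cdot 13 \cdot 9 \left(-1\right) = 65 \left(-9\right) = -585$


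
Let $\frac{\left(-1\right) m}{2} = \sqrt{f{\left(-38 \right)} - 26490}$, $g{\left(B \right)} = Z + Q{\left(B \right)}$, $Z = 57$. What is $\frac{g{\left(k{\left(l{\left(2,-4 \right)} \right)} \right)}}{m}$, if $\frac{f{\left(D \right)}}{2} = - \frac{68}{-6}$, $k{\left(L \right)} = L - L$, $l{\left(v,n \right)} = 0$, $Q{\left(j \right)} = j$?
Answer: $\frac{57 i \sqrt{174}}{4292} \approx 0.17518 i$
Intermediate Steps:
$k{\left(L \right)} = 0$
$f{\left(D \right)} = \frac{68}{3}$ ($f{\left(D \right)} = 2 \left(- \frac{68}{-6}\right) = 2 \left(\left(-68\right) \left(- \frac{1}{6}\right)\right) = 2 \cdot \frac{34}{3} = \frac{68}{3}$)
$g{\left(B \right)} = 57 + B$
$m = - \frac{74 i \sqrt{174}}{3}$ ($m = - 2 \sqrt{\frac{68}{3} - 26490} = - 2 \sqrt{- \frac{79402}{3}} = - 2 \frac{37 i \sqrt{174}}{3} = - \frac{74 i \sqrt{174}}{3} \approx - 325.38 i$)
$\frac{g{\left(k{\left(l{\left(2,-4 \right)} \right)} \right)}}{m} = \frac{57 + 0}{\left(- \frac{74}{3}\right) i \sqrt{174}} = 57 \frac{i \sqrt{174}}{4292} = \frac{57 i \sqrt{174}}{4292}$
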